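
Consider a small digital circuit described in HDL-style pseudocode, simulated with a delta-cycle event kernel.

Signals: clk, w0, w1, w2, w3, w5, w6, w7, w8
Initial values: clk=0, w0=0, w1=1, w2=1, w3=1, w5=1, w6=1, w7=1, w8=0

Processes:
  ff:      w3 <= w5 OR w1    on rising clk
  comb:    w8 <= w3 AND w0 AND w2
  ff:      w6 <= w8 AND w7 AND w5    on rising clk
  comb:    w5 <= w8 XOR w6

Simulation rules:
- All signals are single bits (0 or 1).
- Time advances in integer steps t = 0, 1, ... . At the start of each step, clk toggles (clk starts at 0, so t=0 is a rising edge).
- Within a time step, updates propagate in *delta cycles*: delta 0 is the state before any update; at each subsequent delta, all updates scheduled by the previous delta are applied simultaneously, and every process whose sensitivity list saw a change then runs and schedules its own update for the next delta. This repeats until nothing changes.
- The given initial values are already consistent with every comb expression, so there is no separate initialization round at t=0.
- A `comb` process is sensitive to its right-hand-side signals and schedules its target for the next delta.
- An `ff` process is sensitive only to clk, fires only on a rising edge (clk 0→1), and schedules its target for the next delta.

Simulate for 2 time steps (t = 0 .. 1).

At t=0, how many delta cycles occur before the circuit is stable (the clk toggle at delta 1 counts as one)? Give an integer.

t0.Δ0 w3=1 w8=0 w0=0 w5=1 w2=1 clk=0 w6=1 w1=1 w7=1
t0.Δ1 w3=1 w8=0 w0=0 w5=1 w2=1 clk=1 w6=1 w1=1 w7=1
t0.Δ2 w3=1 w8=0 w0=0 w5=1 w2=1 clk=1 w6=0 w1=1 w7=1
t0.Δ3 w3=1 w8=0 w0=0 w5=0 w2=1 clk=1 w6=0 w1=1 w7=1
t1.Δ0 w3=1 w8=0 w0=0 w5=0 w2=1 clk=1 w6=0 w1=1 w7=1
t1.Δ1 w3=1 w8=0 w0=0 w5=0 w2=1 clk=0 w6=0 w1=1 w7=1

3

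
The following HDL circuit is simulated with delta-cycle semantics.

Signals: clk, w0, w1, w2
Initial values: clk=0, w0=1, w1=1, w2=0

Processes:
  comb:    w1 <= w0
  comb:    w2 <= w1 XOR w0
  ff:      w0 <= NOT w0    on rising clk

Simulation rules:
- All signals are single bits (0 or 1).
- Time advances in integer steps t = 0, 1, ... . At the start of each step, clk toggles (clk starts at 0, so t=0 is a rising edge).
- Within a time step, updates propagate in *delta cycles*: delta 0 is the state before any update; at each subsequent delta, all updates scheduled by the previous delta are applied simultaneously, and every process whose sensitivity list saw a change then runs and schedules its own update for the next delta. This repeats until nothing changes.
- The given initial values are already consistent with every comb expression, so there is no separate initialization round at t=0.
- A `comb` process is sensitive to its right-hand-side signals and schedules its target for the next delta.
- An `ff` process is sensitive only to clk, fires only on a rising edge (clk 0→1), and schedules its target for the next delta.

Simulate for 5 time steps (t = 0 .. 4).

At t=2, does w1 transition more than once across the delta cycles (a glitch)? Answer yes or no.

no

t0.Δ0 w1=1 clk=0 w0=1 w2=0
t0.Δ1 w1=1 clk=1 w0=1 w2=0
t0.Δ2 w1=1 clk=1 w0=0 w2=0
t0.Δ3 w1=0 clk=1 w0=0 w2=1
t0.Δ4 w1=0 clk=1 w0=0 w2=0
t1.Δ0 w1=0 clk=1 w0=0 w2=0
t1.Δ1 w1=0 clk=0 w0=0 w2=0
t2.Δ0 w1=0 clk=0 w0=0 w2=0
t2.Δ1 w1=0 clk=1 w0=0 w2=0
t2.Δ2 w1=0 clk=1 w0=1 w2=0
t2.Δ3 w1=1 clk=1 w0=1 w2=1
t2.Δ4 w1=1 clk=1 w0=1 w2=0
t3.Δ0 w1=1 clk=1 w0=1 w2=0
t3.Δ1 w1=1 clk=0 w0=1 w2=0
t4.Δ0 w1=1 clk=0 w0=1 w2=0
t4.Δ1 w1=1 clk=1 w0=1 w2=0
t4.Δ2 w1=1 clk=1 w0=0 w2=0
t4.Δ3 w1=0 clk=1 w0=0 w2=1
t4.Δ4 w1=0 clk=1 w0=0 w2=0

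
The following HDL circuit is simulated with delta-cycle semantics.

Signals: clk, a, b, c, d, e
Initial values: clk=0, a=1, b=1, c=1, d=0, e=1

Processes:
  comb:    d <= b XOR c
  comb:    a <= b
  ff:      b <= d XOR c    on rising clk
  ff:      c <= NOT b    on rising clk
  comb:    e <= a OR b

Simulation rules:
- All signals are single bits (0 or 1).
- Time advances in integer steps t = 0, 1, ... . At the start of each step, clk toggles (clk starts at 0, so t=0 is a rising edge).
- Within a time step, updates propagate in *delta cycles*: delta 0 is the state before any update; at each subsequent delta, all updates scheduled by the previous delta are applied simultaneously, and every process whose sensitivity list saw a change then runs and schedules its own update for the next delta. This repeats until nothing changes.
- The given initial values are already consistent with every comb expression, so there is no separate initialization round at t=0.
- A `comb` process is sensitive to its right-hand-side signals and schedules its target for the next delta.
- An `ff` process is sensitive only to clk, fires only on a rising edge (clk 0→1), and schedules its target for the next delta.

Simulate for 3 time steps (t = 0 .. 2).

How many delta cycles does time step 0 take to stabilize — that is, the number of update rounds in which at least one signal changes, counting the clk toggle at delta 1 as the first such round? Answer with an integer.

3

t0.Δ0 b=1 clk=0 e=1 d=0 a=1 c=1
t0.Δ1 b=1 clk=1 e=1 d=0 a=1 c=1
t0.Δ2 b=1 clk=1 e=1 d=0 a=1 c=0
t0.Δ3 b=1 clk=1 e=1 d=1 a=1 c=0
t1.Δ0 b=1 clk=1 e=1 d=1 a=1 c=0
t1.Δ1 b=1 clk=0 e=1 d=1 a=1 c=0
t2.Δ0 b=1 clk=0 e=1 d=1 a=1 c=0
t2.Δ1 b=1 clk=1 e=1 d=1 a=1 c=0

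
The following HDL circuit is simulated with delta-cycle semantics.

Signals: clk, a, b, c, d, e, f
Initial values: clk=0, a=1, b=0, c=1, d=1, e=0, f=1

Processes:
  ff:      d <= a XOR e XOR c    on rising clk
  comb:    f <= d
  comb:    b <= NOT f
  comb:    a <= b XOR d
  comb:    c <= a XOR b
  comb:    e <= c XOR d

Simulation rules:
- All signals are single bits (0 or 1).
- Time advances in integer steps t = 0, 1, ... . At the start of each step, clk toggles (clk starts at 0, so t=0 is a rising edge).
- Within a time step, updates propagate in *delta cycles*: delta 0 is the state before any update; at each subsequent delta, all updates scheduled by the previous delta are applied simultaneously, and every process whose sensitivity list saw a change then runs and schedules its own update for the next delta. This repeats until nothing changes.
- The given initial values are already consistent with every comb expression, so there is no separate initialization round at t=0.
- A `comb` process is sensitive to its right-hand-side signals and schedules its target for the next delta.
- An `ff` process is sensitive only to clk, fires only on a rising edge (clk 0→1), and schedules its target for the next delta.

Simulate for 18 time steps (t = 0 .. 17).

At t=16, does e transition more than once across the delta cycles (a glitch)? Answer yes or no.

t0.Δ0 f=1 e=0 d=1 b=0 c=1 a=1 clk=0
t0.Δ1 f=1 e=0 d=1 b=0 c=1 a=1 clk=1
t0.Δ2 f=1 e=0 d=0 b=0 c=1 a=1 clk=1
t0.Δ3 f=0 e=1 d=0 b=0 c=1 a=0 clk=1
t0.Δ4 f=0 e=1 d=0 b=1 c=0 a=0 clk=1
t0.Δ5 f=0 e=0 d=0 b=1 c=1 a=1 clk=1
t0.Δ6 f=0 e=1 d=0 b=1 c=0 a=1 clk=1
t0.Δ7 f=0 e=0 d=0 b=1 c=0 a=1 clk=1
t1.Δ0 f=0 e=0 d=0 b=1 c=0 a=1 clk=1
t1.Δ1 f=0 e=0 d=0 b=1 c=0 a=1 clk=0
t2.Δ0 f=0 e=0 d=0 b=1 c=0 a=1 clk=0
t2.Δ1 f=0 e=0 d=0 b=1 c=0 a=1 clk=1
t2.Δ2 f=0 e=0 d=1 b=1 c=0 a=1 clk=1
t2.Δ3 f=1 e=1 d=1 b=1 c=0 a=0 clk=1
t2.Δ4 f=1 e=1 d=1 b=0 c=1 a=0 clk=1
t2.Δ5 f=1 e=0 d=1 b=0 c=0 a=1 clk=1
t2.Δ6 f=1 e=1 d=1 b=0 c=1 a=1 clk=1
t2.Δ7 f=1 e=0 d=1 b=0 c=1 a=1 clk=1
t3.Δ0 f=1 e=0 d=1 b=0 c=1 a=1 clk=1
t3.Δ1 f=1 e=0 d=1 b=0 c=1 a=1 clk=0
t4.Δ0 f=1 e=0 d=1 b=0 c=1 a=1 clk=0
t4.Δ1 f=1 e=0 d=1 b=0 c=1 a=1 clk=1
t4.Δ2 f=1 e=0 d=0 b=0 c=1 a=1 clk=1
t4.Δ3 f=0 e=1 d=0 b=0 c=1 a=0 clk=1
t4.Δ4 f=0 e=1 d=0 b=1 c=0 a=0 clk=1
t4.Δ5 f=0 e=0 d=0 b=1 c=1 a=1 clk=1
t4.Δ6 f=0 e=1 d=0 b=1 c=0 a=1 clk=1
t4.Δ7 f=0 e=0 d=0 b=1 c=0 a=1 clk=1
t5.Δ0 f=0 e=0 d=0 b=1 c=0 a=1 clk=1
t5.Δ1 f=0 e=0 d=0 b=1 c=0 a=1 clk=0
t6.Δ0 f=0 e=0 d=0 b=1 c=0 a=1 clk=0
t6.Δ1 f=0 e=0 d=0 b=1 c=0 a=1 clk=1
t6.Δ2 f=0 e=0 d=1 b=1 c=0 a=1 clk=1
t6.Δ3 f=1 e=1 d=1 b=1 c=0 a=0 clk=1
t6.Δ4 f=1 e=1 d=1 b=0 c=1 a=0 clk=1
t6.Δ5 f=1 e=0 d=1 b=0 c=0 a=1 clk=1
t6.Δ6 f=1 e=1 d=1 b=0 c=1 a=1 clk=1
t6.Δ7 f=1 e=0 d=1 b=0 c=1 a=1 clk=1
t7.Δ0 f=1 e=0 d=1 b=0 c=1 a=1 clk=1
t7.Δ1 f=1 e=0 d=1 b=0 c=1 a=1 clk=0
t8.Δ0 f=1 e=0 d=1 b=0 c=1 a=1 clk=0
t8.Δ1 f=1 e=0 d=1 b=0 c=1 a=1 clk=1
t8.Δ2 f=1 e=0 d=0 b=0 c=1 a=1 clk=1
t8.Δ3 f=0 e=1 d=0 b=0 c=1 a=0 clk=1
t8.Δ4 f=0 e=1 d=0 b=1 c=0 a=0 clk=1
t8.Δ5 f=0 e=0 d=0 b=1 c=1 a=1 clk=1
t8.Δ6 f=0 e=1 d=0 b=1 c=0 a=1 clk=1
t8.Δ7 f=0 e=0 d=0 b=1 c=0 a=1 clk=1
t9.Δ0 f=0 e=0 d=0 b=1 c=0 a=1 clk=1
t9.Δ1 f=0 e=0 d=0 b=1 c=0 a=1 clk=0
t10.Δ0 f=0 e=0 d=0 b=1 c=0 a=1 clk=0
t10.Δ1 f=0 e=0 d=0 b=1 c=0 a=1 clk=1
t10.Δ2 f=0 e=0 d=1 b=1 c=0 a=1 clk=1
t10.Δ3 f=1 e=1 d=1 b=1 c=0 a=0 clk=1
t10.Δ4 f=1 e=1 d=1 b=0 c=1 a=0 clk=1
t10.Δ5 f=1 e=0 d=1 b=0 c=0 a=1 clk=1
t10.Δ6 f=1 e=1 d=1 b=0 c=1 a=1 clk=1
t10.Δ7 f=1 e=0 d=1 b=0 c=1 a=1 clk=1
t11.Δ0 f=1 e=0 d=1 b=0 c=1 a=1 clk=1
t11.Δ1 f=1 e=0 d=1 b=0 c=1 a=1 clk=0
t12.Δ0 f=1 e=0 d=1 b=0 c=1 a=1 clk=0
t12.Δ1 f=1 e=0 d=1 b=0 c=1 a=1 clk=1
t12.Δ2 f=1 e=0 d=0 b=0 c=1 a=1 clk=1
t12.Δ3 f=0 e=1 d=0 b=0 c=1 a=0 clk=1
t12.Δ4 f=0 e=1 d=0 b=1 c=0 a=0 clk=1
t12.Δ5 f=0 e=0 d=0 b=1 c=1 a=1 clk=1
t12.Δ6 f=0 e=1 d=0 b=1 c=0 a=1 clk=1
t12.Δ7 f=0 e=0 d=0 b=1 c=0 a=1 clk=1
t13.Δ0 f=0 e=0 d=0 b=1 c=0 a=1 clk=1
t13.Δ1 f=0 e=0 d=0 b=1 c=0 a=1 clk=0
t14.Δ0 f=0 e=0 d=0 b=1 c=0 a=1 clk=0
t14.Δ1 f=0 e=0 d=0 b=1 c=0 a=1 clk=1
t14.Δ2 f=0 e=0 d=1 b=1 c=0 a=1 clk=1
t14.Δ3 f=1 e=1 d=1 b=1 c=0 a=0 clk=1
t14.Δ4 f=1 e=1 d=1 b=0 c=1 a=0 clk=1
t14.Δ5 f=1 e=0 d=1 b=0 c=0 a=1 clk=1
t14.Δ6 f=1 e=1 d=1 b=0 c=1 a=1 clk=1
t14.Δ7 f=1 e=0 d=1 b=0 c=1 a=1 clk=1
t15.Δ0 f=1 e=0 d=1 b=0 c=1 a=1 clk=1
t15.Δ1 f=1 e=0 d=1 b=0 c=1 a=1 clk=0
t16.Δ0 f=1 e=0 d=1 b=0 c=1 a=1 clk=0
t16.Δ1 f=1 e=0 d=1 b=0 c=1 a=1 clk=1
t16.Δ2 f=1 e=0 d=0 b=0 c=1 a=1 clk=1
t16.Δ3 f=0 e=1 d=0 b=0 c=1 a=0 clk=1
t16.Δ4 f=0 e=1 d=0 b=1 c=0 a=0 clk=1
t16.Δ5 f=0 e=0 d=0 b=1 c=1 a=1 clk=1
t16.Δ6 f=0 e=1 d=0 b=1 c=0 a=1 clk=1
t16.Δ7 f=0 e=0 d=0 b=1 c=0 a=1 clk=1
t17.Δ0 f=0 e=0 d=0 b=1 c=0 a=1 clk=1
t17.Δ1 f=0 e=0 d=0 b=1 c=0 a=1 clk=0

yes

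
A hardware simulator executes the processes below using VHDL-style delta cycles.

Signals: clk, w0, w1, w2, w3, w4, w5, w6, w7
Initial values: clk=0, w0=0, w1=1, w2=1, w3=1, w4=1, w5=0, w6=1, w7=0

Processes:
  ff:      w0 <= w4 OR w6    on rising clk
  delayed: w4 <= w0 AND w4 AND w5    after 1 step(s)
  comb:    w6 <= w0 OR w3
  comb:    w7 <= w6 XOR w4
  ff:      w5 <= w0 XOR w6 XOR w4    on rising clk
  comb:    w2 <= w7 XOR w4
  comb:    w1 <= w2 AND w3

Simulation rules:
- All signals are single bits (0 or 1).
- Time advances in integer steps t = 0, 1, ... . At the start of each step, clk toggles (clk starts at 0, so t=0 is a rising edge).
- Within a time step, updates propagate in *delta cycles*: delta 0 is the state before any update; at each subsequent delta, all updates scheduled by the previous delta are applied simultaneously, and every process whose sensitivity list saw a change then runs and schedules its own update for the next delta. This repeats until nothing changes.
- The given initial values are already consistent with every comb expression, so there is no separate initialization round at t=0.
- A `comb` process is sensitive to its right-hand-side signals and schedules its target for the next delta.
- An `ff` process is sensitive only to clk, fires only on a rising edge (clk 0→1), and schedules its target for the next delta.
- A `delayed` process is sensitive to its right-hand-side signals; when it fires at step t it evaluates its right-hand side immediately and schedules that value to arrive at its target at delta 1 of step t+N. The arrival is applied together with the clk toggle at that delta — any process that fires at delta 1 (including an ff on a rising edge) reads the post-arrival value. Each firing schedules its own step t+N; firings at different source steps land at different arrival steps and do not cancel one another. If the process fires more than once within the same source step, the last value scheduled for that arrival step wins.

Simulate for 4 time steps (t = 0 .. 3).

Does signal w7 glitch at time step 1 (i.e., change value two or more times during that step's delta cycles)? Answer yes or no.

[bits: w5,w7,w3,w1,w0,w6,w4,w2,clk]
t=0: Δ0=001101110 Δ1=001101111 Δ2=001111111 | 2Δ
t=1: Δ0=001111111 Δ1=001111010 Δ2=011111000 Δ3=011011010 Δ4=011111010 | 4Δ
t=2: Δ0=011111010 Δ1=011111011 | 1Δ
t=3: Δ0=011111011 Δ1=011111010 | 1Δ

no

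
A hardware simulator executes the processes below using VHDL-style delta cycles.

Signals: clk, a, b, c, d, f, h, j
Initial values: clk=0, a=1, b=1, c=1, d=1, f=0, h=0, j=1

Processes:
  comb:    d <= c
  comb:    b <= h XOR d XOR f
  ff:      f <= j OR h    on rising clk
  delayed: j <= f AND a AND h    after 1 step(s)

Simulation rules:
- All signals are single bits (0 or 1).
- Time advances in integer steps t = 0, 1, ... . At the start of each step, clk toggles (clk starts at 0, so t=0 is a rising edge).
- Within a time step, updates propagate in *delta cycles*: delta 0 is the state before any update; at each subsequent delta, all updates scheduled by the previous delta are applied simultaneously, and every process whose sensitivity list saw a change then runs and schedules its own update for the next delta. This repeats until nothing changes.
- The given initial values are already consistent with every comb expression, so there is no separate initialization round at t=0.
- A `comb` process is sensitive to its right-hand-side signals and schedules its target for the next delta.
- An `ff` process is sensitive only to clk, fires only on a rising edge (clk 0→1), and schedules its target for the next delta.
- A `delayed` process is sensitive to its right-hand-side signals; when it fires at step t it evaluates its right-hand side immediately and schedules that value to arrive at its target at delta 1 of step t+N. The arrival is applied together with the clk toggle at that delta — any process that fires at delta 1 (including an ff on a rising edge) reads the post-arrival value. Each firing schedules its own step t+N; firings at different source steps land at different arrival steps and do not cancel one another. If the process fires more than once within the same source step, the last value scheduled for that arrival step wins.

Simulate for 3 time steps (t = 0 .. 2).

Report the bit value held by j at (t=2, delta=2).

0

t0.Δ0 clk=0 h=0 b=1 f=0 d=1 c=1 a=1 j=1
t0.Δ1 clk=1 h=0 b=1 f=0 d=1 c=1 a=1 j=1
t0.Δ2 clk=1 h=0 b=1 f=1 d=1 c=1 a=1 j=1
t0.Δ3 clk=1 h=0 b=0 f=1 d=1 c=1 a=1 j=1
t1.Δ0 clk=1 h=0 b=0 f=1 d=1 c=1 a=1 j=1
t1.Δ1 clk=0 h=0 b=0 f=1 d=1 c=1 a=1 j=0
t2.Δ0 clk=0 h=0 b=0 f=1 d=1 c=1 a=1 j=0
t2.Δ1 clk=1 h=0 b=0 f=1 d=1 c=1 a=1 j=0
t2.Δ2 clk=1 h=0 b=0 f=0 d=1 c=1 a=1 j=0
t2.Δ3 clk=1 h=0 b=1 f=0 d=1 c=1 a=1 j=0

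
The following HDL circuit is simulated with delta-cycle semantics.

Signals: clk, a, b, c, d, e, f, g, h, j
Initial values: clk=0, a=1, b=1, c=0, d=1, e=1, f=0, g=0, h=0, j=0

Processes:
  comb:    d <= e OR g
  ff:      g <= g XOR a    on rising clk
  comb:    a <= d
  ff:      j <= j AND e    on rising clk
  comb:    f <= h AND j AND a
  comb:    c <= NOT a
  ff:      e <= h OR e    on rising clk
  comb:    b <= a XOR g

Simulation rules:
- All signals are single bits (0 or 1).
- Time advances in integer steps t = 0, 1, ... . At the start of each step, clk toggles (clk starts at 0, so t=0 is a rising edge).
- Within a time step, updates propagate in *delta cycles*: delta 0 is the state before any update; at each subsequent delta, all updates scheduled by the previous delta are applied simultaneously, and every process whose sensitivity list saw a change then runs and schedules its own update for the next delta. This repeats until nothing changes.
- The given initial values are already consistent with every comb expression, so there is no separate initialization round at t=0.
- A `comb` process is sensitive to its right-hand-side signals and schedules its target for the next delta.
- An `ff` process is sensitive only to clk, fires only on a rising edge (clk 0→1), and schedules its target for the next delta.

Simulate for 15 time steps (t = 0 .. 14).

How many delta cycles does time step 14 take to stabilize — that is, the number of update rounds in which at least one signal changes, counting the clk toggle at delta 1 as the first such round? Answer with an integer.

[bits: h,c,clk,d,g,b,a,j,e,f]
t=0: Δ0=0001011010 Δ1=0011011010 Δ2=0011111010 Δ3=0011101010 | 3Δ
t=1: Δ0=0011101010 Δ1=0001101010 | 1Δ
t=2: Δ0=0001101010 Δ1=0011101010 Δ2=0011001010 Δ3=0011011010 | 3Δ
t=3: Δ0=0011011010 Δ1=0001011010 | 1Δ
t=4: Δ0=0001011010 Δ1=0011011010 Δ2=0011111010 Δ3=0011101010 | 3Δ
t=5: Δ0=0011101010 Δ1=0001101010 | 1Δ
t=6: Δ0=0001101010 Δ1=0011101010 Δ2=0011001010 Δ3=0011011010 | 3Δ
t=7: Δ0=0011011010 Δ1=0001011010 | 1Δ
t=8: Δ0=0001011010 Δ1=0011011010 Δ2=0011111010 Δ3=0011101010 | 3Δ
t=9: Δ0=0011101010 Δ1=0001101010 | 1Δ
t=10: Δ0=0001101010 Δ1=0011101010 Δ2=0011001010 Δ3=0011011010 | 3Δ
t=11: Δ0=0011011010 Δ1=0001011010 | 1Δ
t=12: Δ0=0001011010 Δ1=0011011010 Δ2=0011111010 Δ3=0011101010 | 3Δ
t=13: Δ0=0011101010 Δ1=0001101010 | 1Δ
t=14: Δ0=0001101010 Δ1=0011101010 Δ2=0011001010 Δ3=0011011010 | 3Δ

3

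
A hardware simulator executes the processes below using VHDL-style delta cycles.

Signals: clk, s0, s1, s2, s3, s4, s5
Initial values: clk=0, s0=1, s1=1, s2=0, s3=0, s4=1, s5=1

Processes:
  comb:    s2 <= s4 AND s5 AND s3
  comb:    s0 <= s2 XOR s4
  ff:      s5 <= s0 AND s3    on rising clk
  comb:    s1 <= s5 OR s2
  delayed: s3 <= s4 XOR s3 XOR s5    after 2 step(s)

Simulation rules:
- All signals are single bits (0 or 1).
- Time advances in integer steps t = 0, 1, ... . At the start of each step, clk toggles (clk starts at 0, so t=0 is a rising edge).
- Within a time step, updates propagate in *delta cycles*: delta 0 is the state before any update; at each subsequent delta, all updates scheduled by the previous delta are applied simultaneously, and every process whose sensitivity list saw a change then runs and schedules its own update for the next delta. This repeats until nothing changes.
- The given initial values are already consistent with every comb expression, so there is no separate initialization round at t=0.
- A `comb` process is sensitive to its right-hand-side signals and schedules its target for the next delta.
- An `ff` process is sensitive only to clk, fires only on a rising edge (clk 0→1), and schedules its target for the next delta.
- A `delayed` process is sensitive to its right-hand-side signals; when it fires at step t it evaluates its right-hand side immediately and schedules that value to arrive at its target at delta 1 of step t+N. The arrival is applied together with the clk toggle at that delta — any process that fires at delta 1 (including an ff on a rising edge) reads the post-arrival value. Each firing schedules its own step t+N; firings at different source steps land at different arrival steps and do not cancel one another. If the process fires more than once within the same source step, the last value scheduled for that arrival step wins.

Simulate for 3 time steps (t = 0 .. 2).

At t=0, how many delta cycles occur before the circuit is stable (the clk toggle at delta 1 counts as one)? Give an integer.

3

t=0 Δ0: s0=1 s1=1 s5=1 s3=0 s4=1 s2=0 clk=0
  Δ1: clk:0→1
  Δ2: s5:1→0
  Δ3: s1:1→0
  (3Δ to stable)
t=1 Δ0: s0=1 s1=0 s5=0 s3=0 s4=1 s2=0 clk=1
  Δ1: clk:1→0
  (1Δ to stable)
t=2 Δ0: s0=1 s1=0 s5=0 s3=0 s4=1 s2=0 clk=0
  Δ1: s3:0→1, clk:0→1
  Δ2: s5:0→1
  Δ3: s1:0→1, s2:0→1
  Δ4: s0:1→0
  (4Δ to stable)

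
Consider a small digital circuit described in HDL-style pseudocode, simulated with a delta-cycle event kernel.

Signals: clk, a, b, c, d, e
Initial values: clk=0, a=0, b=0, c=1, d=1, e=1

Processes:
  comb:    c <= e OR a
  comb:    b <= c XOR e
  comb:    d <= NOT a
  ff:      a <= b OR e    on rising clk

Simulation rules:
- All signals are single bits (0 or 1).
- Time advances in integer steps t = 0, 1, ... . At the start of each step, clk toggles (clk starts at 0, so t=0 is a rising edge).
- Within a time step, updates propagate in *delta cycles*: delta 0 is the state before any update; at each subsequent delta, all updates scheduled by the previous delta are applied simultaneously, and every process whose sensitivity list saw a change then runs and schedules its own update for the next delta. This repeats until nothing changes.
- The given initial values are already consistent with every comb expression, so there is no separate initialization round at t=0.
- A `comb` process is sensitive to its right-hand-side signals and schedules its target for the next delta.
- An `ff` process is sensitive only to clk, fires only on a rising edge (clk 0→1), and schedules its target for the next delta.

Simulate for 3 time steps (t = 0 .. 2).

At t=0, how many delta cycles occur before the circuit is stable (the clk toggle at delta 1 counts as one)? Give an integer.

3

[bits: d,clk,c,e,b,a]
t=0: Δ0=101100 Δ1=111100 Δ2=111101 Δ3=011101 | 3Δ
t=1: Δ0=011101 Δ1=001101 | 1Δ
t=2: Δ0=001101 Δ1=011101 | 1Δ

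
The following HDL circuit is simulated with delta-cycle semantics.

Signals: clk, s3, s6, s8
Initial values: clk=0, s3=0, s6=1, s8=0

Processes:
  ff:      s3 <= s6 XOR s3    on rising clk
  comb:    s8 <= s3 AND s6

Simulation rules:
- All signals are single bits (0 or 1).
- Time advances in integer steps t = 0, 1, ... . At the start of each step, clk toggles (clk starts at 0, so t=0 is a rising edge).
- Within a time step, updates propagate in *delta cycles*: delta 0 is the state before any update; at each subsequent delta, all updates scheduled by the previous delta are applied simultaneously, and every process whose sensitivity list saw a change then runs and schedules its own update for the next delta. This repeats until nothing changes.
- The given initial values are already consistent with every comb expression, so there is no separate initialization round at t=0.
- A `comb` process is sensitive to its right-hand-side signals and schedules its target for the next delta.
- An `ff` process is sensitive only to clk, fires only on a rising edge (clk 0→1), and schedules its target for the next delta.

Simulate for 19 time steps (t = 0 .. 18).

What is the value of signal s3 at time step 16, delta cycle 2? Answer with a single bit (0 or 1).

t0.Δ0 s6=1 s3=0 s8=0 clk=0
t0.Δ1 s6=1 s3=0 s8=0 clk=1
t0.Δ2 s6=1 s3=1 s8=0 clk=1
t0.Δ3 s6=1 s3=1 s8=1 clk=1
t1.Δ0 s6=1 s3=1 s8=1 clk=1
t1.Δ1 s6=1 s3=1 s8=1 clk=0
t2.Δ0 s6=1 s3=1 s8=1 clk=0
t2.Δ1 s6=1 s3=1 s8=1 clk=1
t2.Δ2 s6=1 s3=0 s8=1 clk=1
t2.Δ3 s6=1 s3=0 s8=0 clk=1
t3.Δ0 s6=1 s3=0 s8=0 clk=1
t3.Δ1 s6=1 s3=0 s8=0 clk=0
t4.Δ0 s6=1 s3=0 s8=0 clk=0
t4.Δ1 s6=1 s3=0 s8=0 clk=1
t4.Δ2 s6=1 s3=1 s8=0 clk=1
t4.Δ3 s6=1 s3=1 s8=1 clk=1
t5.Δ0 s6=1 s3=1 s8=1 clk=1
t5.Δ1 s6=1 s3=1 s8=1 clk=0
t6.Δ0 s6=1 s3=1 s8=1 clk=0
t6.Δ1 s6=1 s3=1 s8=1 clk=1
t6.Δ2 s6=1 s3=0 s8=1 clk=1
t6.Δ3 s6=1 s3=0 s8=0 clk=1
t7.Δ0 s6=1 s3=0 s8=0 clk=1
t7.Δ1 s6=1 s3=0 s8=0 clk=0
t8.Δ0 s6=1 s3=0 s8=0 clk=0
t8.Δ1 s6=1 s3=0 s8=0 clk=1
t8.Δ2 s6=1 s3=1 s8=0 clk=1
t8.Δ3 s6=1 s3=1 s8=1 clk=1
t9.Δ0 s6=1 s3=1 s8=1 clk=1
t9.Δ1 s6=1 s3=1 s8=1 clk=0
t10.Δ0 s6=1 s3=1 s8=1 clk=0
t10.Δ1 s6=1 s3=1 s8=1 clk=1
t10.Δ2 s6=1 s3=0 s8=1 clk=1
t10.Δ3 s6=1 s3=0 s8=0 clk=1
t11.Δ0 s6=1 s3=0 s8=0 clk=1
t11.Δ1 s6=1 s3=0 s8=0 clk=0
t12.Δ0 s6=1 s3=0 s8=0 clk=0
t12.Δ1 s6=1 s3=0 s8=0 clk=1
t12.Δ2 s6=1 s3=1 s8=0 clk=1
t12.Δ3 s6=1 s3=1 s8=1 clk=1
t13.Δ0 s6=1 s3=1 s8=1 clk=1
t13.Δ1 s6=1 s3=1 s8=1 clk=0
t14.Δ0 s6=1 s3=1 s8=1 clk=0
t14.Δ1 s6=1 s3=1 s8=1 clk=1
t14.Δ2 s6=1 s3=0 s8=1 clk=1
t14.Δ3 s6=1 s3=0 s8=0 clk=1
t15.Δ0 s6=1 s3=0 s8=0 clk=1
t15.Δ1 s6=1 s3=0 s8=0 clk=0
t16.Δ0 s6=1 s3=0 s8=0 clk=0
t16.Δ1 s6=1 s3=0 s8=0 clk=1
t16.Δ2 s6=1 s3=1 s8=0 clk=1
t16.Δ3 s6=1 s3=1 s8=1 clk=1
t17.Δ0 s6=1 s3=1 s8=1 clk=1
t17.Δ1 s6=1 s3=1 s8=1 clk=0
t18.Δ0 s6=1 s3=1 s8=1 clk=0
t18.Δ1 s6=1 s3=1 s8=1 clk=1
t18.Δ2 s6=1 s3=0 s8=1 clk=1
t18.Δ3 s6=1 s3=0 s8=0 clk=1

1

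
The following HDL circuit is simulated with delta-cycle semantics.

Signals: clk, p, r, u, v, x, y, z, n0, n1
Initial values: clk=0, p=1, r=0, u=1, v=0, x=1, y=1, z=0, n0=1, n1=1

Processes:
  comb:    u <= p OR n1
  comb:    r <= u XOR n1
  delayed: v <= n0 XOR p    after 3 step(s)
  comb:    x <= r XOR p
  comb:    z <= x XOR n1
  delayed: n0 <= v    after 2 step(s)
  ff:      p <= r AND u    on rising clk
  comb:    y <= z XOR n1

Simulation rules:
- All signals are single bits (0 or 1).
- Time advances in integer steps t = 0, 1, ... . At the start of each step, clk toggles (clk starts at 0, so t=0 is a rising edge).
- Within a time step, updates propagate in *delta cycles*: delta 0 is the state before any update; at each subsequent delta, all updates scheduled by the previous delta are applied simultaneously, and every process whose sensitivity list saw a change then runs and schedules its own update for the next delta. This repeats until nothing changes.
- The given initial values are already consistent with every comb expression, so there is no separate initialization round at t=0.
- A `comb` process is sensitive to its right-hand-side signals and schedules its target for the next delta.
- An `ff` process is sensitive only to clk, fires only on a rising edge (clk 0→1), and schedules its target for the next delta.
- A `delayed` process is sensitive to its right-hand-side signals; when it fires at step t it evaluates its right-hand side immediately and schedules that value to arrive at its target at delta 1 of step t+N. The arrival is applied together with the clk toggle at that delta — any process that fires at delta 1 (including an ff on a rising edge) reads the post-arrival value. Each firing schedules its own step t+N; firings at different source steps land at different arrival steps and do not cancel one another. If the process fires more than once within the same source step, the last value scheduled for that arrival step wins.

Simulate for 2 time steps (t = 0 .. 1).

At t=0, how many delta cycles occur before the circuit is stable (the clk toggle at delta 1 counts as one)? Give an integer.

5

[bits: u,n0,p,clk,r,x,y,z,n1,v]
t=0: Δ0=1110011010 Δ1=1111011010 Δ2=1101011010 Δ3=1101001010 Δ4=1101001110 Δ5=1101000110 | 5Δ
t=1: Δ0=1101000110 Δ1=1100000110 | 1Δ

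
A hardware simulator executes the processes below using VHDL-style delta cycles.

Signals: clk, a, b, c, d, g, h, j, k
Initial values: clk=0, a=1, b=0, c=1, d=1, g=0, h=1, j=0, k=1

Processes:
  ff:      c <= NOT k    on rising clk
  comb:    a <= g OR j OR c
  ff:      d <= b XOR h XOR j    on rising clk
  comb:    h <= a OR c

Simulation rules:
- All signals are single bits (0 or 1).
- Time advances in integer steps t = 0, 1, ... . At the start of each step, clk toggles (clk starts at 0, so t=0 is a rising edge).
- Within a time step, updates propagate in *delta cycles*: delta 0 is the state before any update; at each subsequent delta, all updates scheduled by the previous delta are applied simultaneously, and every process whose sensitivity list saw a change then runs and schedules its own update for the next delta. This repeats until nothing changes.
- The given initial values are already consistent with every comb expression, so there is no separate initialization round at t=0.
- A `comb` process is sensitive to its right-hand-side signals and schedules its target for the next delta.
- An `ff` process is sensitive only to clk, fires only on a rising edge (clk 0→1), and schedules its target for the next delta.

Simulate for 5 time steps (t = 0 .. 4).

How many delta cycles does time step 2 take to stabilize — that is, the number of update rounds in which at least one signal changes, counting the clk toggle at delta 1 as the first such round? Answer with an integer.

t0.Δ0 g=0 clk=0 b=0 a=1 h=1 c=1 j=0 d=1 k=1
t0.Δ1 g=0 clk=1 b=0 a=1 h=1 c=1 j=0 d=1 k=1
t0.Δ2 g=0 clk=1 b=0 a=1 h=1 c=0 j=0 d=1 k=1
t0.Δ3 g=0 clk=1 b=0 a=0 h=1 c=0 j=0 d=1 k=1
t0.Δ4 g=0 clk=1 b=0 a=0 h=0 c=0 j=0 d=1 k=1
t1.Δ0 g=0 clk=1 b=0 a=0 h=0 c=0 j=0 d=1 k=1
t1.Δ1 g=0 clk=0 b=0 a=0 h=0 c=0 j=0 d=1 k=1
t2.Δ0 g=0 clk=0 b=0 a=0 h=0 c=0 j=0 d=1 k=1
t2.Δ1 g=0 clk=1 b=0 a=0 h=0 c=0 j=0 d=1 k=1
t2.Δ2 g=0 clk=1 b=0 a=0 h=0 c=0 j=0 d=0 k=1
t3.Δ0 g=0 clk=1 b=0 a=0 h=0 c=0 j=0 d=0 k=1
t3.Δ1 g=0 clk=0 b=0 a=0 h=0 c=0 j=0 d=0 k=1
t4.Δ0 g=0 clk=0 b=0 a=0 h=0 c=0 j=0 d=0 k=1
t4.Δ1 g=0 clk=1 b=0 a=0 h=0 c=0 j=0 d=0 k=1

2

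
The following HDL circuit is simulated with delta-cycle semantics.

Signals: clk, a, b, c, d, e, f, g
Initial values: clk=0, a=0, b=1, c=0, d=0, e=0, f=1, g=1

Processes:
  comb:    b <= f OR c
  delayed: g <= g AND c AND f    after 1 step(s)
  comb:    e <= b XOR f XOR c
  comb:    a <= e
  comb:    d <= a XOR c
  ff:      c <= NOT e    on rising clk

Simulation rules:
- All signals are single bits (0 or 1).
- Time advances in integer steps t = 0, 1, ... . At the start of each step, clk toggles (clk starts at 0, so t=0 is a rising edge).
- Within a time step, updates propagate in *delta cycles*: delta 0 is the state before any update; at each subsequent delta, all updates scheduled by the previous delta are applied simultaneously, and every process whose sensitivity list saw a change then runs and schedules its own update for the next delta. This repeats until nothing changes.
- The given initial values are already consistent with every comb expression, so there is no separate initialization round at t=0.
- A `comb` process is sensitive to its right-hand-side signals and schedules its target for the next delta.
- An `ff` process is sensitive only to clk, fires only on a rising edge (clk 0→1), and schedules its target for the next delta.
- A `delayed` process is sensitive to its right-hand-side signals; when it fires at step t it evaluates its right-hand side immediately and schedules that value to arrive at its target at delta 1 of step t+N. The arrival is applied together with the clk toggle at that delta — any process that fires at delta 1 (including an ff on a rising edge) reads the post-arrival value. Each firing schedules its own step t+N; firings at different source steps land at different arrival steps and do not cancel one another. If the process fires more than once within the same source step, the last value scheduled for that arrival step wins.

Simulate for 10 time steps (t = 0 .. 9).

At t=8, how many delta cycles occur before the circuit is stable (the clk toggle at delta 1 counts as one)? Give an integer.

[bits: d,c,g,f,a,e,clk,b]
t=0: Δ0=00110001 Δ1=00110011 Δ2=01110011 Δ3=11110111 Δ4=11111111 Δ5=01111111 | 5Δ
t=1: Δ0=01111111 Δ1=01111101 | 1Δ
t=2: Δ0=01111101 Δ1=01111111 Δ2=00111111 Δ3=10111011 Δ4=10110011 Δ5=00110011 | 5Δ
t=3: Δ0=00110011 Δ1=00010001 | 1Δ
t=4: Δ0=00010001 Δ1=00010011 Δ2=01010011 Δ3=11010111 Δ4=11011111 Δ5=01011111 | 5Δ
t=5: Δ0=01011111 Δ1=01011101 | 1Δ
t=6: Δ0=01011101 Δ1=01011111 Δ2=00011111 Δ3=10011011 Δ4=10010011 Δ5=00010011 | 5Δ
t=7: Δ0=00010011 Δ1=00010001 | 1Δ
t=8: Δ0=00010001 Δ1=00010011 Δ2=01010011 Δ3=11010111 Δ4=11011111 Δ5=01011111 | 5Δ
t=9: Δ0=01011111 Δ1=01011101 | 1Δ

5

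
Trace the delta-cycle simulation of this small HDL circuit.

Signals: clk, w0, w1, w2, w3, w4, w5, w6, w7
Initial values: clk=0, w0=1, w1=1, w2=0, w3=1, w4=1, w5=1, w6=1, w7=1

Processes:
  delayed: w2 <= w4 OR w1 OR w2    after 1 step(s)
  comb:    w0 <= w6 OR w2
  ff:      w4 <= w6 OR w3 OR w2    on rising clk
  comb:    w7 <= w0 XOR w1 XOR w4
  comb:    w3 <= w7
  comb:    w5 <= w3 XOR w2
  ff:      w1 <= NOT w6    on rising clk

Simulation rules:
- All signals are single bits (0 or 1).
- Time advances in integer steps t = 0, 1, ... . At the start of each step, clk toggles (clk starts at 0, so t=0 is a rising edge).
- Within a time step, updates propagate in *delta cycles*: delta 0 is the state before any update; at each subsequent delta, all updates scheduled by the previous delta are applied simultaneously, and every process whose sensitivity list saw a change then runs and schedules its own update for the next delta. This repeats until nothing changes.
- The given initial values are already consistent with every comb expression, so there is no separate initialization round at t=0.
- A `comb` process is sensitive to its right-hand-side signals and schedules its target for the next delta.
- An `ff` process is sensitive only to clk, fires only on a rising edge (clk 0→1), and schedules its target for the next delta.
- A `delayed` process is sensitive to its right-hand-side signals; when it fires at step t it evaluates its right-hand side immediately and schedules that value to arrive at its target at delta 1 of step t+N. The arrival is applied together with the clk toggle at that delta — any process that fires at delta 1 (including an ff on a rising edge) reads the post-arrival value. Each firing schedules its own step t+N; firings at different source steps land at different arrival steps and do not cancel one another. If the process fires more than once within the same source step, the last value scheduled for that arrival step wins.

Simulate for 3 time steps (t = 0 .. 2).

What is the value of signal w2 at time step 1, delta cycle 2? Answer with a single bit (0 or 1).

t=0 Δ0: w0=1 w1=1 w7=1 w2=0 w4=1 w3=1 w6=1 w5=1 clk=0
  Δ1: clk:0→1
  Δ2: w1:1→0
  Δ3: w7:1→0
  Δ4: w3:1→0
  Δ5: w5:1→0
  (5Δ to stable)
t=1 Δ0: w0=1 w1=0 w7=0 w2=0 w4=1 w3=0 w6=1 w5=0 clk=1
  Δ1: w2:0→1, clk:1→0
  Δ2: w5:0→1
  (2Δ to stable)
t=2 Δ0: w0=1 w1=0 w7=0 w2=1 w4=1 w3=0 w6=1 w5=1 clk=0
  Δ1: clk:0→1
  (1Δ to stable)

1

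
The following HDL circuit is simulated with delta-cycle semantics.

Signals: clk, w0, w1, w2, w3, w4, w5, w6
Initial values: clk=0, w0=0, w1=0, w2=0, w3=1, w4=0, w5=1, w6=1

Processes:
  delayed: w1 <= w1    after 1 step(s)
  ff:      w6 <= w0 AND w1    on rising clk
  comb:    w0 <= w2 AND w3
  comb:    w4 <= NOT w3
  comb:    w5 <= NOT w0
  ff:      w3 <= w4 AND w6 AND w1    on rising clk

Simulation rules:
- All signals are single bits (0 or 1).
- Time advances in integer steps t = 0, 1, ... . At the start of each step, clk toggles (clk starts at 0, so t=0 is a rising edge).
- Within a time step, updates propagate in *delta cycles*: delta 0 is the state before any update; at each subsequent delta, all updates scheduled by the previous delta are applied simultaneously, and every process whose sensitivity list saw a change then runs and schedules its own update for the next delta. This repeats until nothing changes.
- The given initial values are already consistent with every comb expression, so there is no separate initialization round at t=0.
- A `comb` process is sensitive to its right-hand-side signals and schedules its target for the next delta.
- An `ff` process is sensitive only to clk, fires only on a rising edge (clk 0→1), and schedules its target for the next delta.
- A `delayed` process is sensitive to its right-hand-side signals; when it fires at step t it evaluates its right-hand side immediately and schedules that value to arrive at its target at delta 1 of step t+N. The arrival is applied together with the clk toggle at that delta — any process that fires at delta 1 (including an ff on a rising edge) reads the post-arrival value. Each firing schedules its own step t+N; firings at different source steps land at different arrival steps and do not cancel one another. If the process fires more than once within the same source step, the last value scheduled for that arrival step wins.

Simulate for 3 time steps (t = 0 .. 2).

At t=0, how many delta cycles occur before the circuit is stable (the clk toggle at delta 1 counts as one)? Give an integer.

3

t0.Δ0 w5=1 w2=0 w3=1 w0=0 w6=1 w4=0 w1=0 clk=0
t0.Δ1 w5=1 w2=0 w3=1 w0=0 w6=1 w4=0 w1=0 clk=1
t0.Δ2 w5=1 w2=0 w3=0 w0=0 w6=0 w4=0 w1=0 clk=1
t0.Δ3 w5=1 w2=0 w3=0 w0=0 w6=0 w4=1 w1=0 clk=1
t1.Δ0 w5=1 w2=0 w3=0 w0=0 w6=0 w4=1 w1=0 clk=1
t1.Δ1 w5=1 w2=0 w3=0 w0=0 w6=0 w4=1 w1=0 clk=0
t2.Δ0 w5=1 w2=0 w3=0 w0=0 w6=0 w4=1 w1=0 clk=0
t2.Δ1 w5=1 w2=0 w3=0 w0=0 w6=0 w4=1 w1=0 clk=1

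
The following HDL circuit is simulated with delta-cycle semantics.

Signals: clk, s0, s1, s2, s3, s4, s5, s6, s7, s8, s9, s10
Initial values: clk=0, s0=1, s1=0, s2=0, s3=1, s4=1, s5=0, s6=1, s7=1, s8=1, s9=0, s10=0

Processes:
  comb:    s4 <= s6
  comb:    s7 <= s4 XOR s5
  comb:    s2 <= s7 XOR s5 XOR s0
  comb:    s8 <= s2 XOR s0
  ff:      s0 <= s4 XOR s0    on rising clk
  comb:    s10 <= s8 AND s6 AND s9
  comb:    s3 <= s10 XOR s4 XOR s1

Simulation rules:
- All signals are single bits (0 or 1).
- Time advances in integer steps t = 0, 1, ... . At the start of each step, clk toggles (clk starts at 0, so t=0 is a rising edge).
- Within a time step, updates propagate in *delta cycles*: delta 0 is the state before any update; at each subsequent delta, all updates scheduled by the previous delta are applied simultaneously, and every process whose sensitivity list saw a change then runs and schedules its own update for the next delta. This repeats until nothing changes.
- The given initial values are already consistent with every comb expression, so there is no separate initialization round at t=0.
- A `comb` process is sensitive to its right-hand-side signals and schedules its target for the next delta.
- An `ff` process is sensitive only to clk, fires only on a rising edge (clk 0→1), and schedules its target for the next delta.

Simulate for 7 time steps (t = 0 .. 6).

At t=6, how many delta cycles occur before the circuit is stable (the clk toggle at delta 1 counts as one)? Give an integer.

4

[bits: s5,s1,s3,s7,s8,s0,s6,s2,s10,s9,s4,clk]
t=0: Δ0=001111100010 Δ1=001111100011 Δ2=001110100011 Δ3=001100110011 Δ4=001110110011 | 4Δ
t=1: Δ0=001110110011 Δ1=001110110010 | 1Δ
t=2: Δ0=001110110010 Δ1=001110110011 Δ2=001111110011 Δ3=001101100011 Δ4=001111100011 | 4Δ
t=3: Δ0=001111100011 Δ1=001111100010 | 1Δ
t=4: Δ0=001111100010 Δ1=001111100011 Δ2=001110100011 Δ3=001100110011 Δ4=001110110011 | 4Δ
t=5: Δ0=001110110011 Δ1=001110110010 | 1Δ
t=6: Δ0=001110110010 Δ1=001110110011 Δ2=001111110011 Δ3=001101100011 Δ4=001111100011 | 4Δ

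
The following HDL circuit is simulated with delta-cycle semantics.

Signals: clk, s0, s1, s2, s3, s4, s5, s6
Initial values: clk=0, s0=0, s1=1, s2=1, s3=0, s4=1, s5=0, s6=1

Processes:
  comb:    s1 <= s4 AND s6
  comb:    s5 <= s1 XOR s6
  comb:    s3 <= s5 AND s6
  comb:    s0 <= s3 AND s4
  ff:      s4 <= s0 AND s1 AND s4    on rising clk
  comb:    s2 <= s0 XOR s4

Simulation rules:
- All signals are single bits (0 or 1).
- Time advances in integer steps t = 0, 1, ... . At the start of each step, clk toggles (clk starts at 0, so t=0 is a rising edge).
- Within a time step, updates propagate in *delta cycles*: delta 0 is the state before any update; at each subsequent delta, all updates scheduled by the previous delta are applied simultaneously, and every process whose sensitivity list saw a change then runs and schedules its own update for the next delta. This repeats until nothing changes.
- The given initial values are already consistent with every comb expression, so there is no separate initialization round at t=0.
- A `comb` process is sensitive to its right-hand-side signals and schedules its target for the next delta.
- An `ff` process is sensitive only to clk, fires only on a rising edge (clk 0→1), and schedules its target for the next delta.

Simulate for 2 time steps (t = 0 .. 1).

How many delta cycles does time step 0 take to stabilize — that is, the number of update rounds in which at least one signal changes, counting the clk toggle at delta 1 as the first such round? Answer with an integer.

t=0 Δ0: s6=1 s4=1 s0=0 clk=0 s3=0 s5=0 s1=1 s2=1
  Δ1: clk:0→1
  Δ2: s4:1→0
  Δ3: s1:1→0, s2:1→0
  Δ4: s5:0→1
  Δ5: s3:0→1
  (5Δ to stable)
t=1 Δ0: s6=1 s4=0 s0=0 clk=1 s3=1 s5=1 s1=0 s2=0
  Δ1: clk:1→0
  (1Δ to stable)

5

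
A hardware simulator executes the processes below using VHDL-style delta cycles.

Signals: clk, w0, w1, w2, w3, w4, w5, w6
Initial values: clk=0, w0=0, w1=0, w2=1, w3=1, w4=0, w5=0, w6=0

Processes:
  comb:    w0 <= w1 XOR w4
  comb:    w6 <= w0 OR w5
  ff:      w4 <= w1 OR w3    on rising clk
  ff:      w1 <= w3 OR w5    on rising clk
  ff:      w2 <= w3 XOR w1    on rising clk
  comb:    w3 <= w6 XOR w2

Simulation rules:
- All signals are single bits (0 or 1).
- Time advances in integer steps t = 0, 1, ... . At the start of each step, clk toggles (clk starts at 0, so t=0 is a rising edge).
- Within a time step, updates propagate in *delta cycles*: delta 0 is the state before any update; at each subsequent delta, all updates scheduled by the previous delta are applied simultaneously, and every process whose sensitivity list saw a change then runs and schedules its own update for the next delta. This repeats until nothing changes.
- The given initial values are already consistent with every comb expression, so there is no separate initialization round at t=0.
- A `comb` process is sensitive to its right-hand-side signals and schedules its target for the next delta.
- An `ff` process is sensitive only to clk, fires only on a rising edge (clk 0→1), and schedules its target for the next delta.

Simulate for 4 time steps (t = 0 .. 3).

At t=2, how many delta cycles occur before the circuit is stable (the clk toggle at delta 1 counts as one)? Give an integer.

t=0 Δ0: w2=1 w0=0 w4=0 w5=0 w1=0 clk=0 w3=1 w6=0
  Δ1: clk:0→1
  Δ2: w4:0→1, w1:0→1
  (2Δ to stable)
t=1 Δ0: w2=1 w0=0 w4=1 w5=0 w1=1 clk=1 w3=1 w6=0
  Δ1: clk:1→0
  (1Δ to stable)
t=2 Δ0: w2=1 w0=0 w4=1 w5=0 w1=1 clk=0 w3=1 w6=0
  Δ1: clk:0→1
  Δ2: w2:1→0
  Δ3: w3:1→0
  (3Δ to stable)
t=3 Δ0: w2=0 w0=0 w4=1 w5=0 w1=1 clk=1 w3=0 w6=0
  Δ1: clk:1→0
  (1Δ to stable)

3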